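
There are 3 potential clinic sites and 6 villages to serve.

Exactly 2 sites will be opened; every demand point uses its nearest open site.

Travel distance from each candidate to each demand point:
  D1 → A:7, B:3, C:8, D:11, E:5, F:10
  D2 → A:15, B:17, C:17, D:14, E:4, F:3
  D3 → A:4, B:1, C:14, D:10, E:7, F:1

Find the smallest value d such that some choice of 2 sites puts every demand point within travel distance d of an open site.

10

Open {D1, D3}.
  Farthest demand point is D at travel distance 10 (to D3); all others are ≤ 10.
With {D1, D2} the worst case is 11.
With {D2, D3} the worst case is 14.
No size-2 selection achieves below 10.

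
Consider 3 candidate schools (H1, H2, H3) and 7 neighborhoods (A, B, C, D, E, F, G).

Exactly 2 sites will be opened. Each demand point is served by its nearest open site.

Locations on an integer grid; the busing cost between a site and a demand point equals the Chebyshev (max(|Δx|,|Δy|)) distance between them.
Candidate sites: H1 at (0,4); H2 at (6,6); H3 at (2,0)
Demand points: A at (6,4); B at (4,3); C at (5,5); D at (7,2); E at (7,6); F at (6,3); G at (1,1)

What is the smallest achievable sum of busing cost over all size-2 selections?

Open {H2, H3}.
  A→H2 2, B→H2 3, C→H2 1, D→H2 4, E→H2 1, F→H2 3, G→H3 1  ⇒ total 15.
Compare {H1, H2}: total 17.
Compare {H1, H3}: total 28.

15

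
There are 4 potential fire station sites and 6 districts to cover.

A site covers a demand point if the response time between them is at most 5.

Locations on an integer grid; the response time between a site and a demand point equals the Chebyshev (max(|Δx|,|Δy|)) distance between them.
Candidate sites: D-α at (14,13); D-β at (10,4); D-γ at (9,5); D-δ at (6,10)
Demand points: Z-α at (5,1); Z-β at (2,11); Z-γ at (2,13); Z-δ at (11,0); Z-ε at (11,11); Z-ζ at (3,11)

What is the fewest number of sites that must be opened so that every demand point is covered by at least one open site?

2

Coverage sets (demand points within 5 of each site):
  D-α: {Z-ε}
  D-β: {Z-α, Z-δ}
  D-γ: {Z-α, Z-δ}
  D-δ: {Z-β, Z-γ, Z-ε, Z-ζ}
No single site covers all 6 demand points.
But {D-β, D-δ} covers everything, so the minimum is 2.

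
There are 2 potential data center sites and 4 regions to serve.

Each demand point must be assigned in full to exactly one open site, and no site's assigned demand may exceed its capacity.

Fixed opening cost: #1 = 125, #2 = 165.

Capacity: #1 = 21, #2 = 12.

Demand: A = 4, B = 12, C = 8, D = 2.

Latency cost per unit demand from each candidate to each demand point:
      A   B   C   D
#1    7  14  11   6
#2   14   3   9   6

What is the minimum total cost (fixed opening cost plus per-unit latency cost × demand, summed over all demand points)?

Open {#1, #2}; cheapest assignment that respects the capacities:
  #1 (cap 21, load 14): A, C, D — cost 4×7 + 8×11 + 2×6 = 128
  #2 (cap 12, load 12): B — cost 12×3 = 36
  Shipping 164, fixed 290 → total 454.
  Any other capacity-feasible assignment to {#1, #2} ships for at least 164.
Total demand is 26 and no other set of sites has combined capacity ≥ 26, so {#1, #2} is the only feasible choice of open sites. Minimum: 454.

454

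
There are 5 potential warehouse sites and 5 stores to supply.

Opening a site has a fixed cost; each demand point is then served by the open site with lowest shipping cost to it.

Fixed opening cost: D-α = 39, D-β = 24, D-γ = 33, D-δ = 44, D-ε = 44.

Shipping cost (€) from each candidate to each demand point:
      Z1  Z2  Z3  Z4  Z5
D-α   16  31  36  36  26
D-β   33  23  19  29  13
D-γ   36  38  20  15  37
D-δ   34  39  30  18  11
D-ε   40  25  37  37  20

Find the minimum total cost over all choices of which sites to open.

141

Open {D-β}: assign each demand point to its cheapest open site.
  Z1→D-β 33, Z2→D-β 23, Z3→D-β 19, Z4→D-β 29, Z5→D-β 13
  shipping cost 117, fixed 24 → total 141.
Compare {D-β, D-γ}: shipping cost 103 + fixed 57 = 160.
Compare {D-α, D-β}: shipping cost 100 + fixed 63 = 163.
Compare {D-β, D-δ}: shipping cost 104 + fixed 68 = 172.
All other subsets cost ≥ 160. Minimum total cost: 141.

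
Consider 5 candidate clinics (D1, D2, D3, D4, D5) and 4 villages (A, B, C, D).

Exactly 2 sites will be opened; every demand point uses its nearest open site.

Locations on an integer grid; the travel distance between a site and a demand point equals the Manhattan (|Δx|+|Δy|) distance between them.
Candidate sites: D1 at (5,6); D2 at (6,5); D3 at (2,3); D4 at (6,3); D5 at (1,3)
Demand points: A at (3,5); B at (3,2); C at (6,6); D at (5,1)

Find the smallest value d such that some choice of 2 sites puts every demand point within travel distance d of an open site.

Open {D3, D4}.
  Farthest demand point is A at travel distance 3 (to D3); all others are ≤ 3.
With {D1, D4} the worst case is 4.
With {D2, D4} the worst case is 4.
No size-2 selection achieves below 3.

3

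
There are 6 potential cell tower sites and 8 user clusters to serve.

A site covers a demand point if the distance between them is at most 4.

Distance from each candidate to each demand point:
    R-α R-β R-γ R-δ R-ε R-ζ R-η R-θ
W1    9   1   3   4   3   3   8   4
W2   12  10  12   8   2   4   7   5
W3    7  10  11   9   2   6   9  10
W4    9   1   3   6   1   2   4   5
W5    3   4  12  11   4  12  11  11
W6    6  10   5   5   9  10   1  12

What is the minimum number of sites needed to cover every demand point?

Coverage sets (demand points within 4 of each site):
  W1: {R-β, R-γ, R-δ, R-ε, R-ζ, R-θ}
  W2: {R-ε, R-ζ}
  W3: {R-ε}
  W4: {R-β, R-γ, R-ε, R-ζ, R-η}
  W5: {R-α, R-β, R-ε}
  W6: {R-η}
No 2 sites suffice: every size-2 union leaves at least one demand point uncovered.
But {W1, W4, W5} covers everything, so the minimum is 3.

3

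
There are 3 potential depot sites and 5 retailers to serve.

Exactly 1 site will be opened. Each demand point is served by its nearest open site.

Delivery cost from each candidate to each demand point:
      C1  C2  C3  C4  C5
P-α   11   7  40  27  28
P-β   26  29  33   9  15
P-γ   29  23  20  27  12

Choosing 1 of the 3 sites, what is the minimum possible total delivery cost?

Open {P-γ}.
  C1→P-γ 29, C2→P-γ 23, C3→P-γ 20, C4→P-γ 27, C5→P-γ 12  ⇒ total 111.
Compare {P-β}: total 112.
Compare {P-α}: total 113.

111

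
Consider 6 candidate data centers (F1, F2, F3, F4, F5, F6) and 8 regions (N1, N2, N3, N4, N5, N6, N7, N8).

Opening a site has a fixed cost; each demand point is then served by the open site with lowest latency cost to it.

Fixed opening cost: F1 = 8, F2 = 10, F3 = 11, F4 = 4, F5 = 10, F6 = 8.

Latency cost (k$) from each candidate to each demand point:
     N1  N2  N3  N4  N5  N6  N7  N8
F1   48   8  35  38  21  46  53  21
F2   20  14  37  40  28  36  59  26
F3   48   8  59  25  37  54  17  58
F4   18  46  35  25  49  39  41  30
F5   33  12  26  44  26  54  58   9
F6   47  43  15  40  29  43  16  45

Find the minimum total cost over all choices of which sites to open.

181

Open {F1, F4, F5, F6}: assign each demand point to its cheapest open site.
  N1→F4 18, N2→F1 8, N3→F6 15, N4→F4 25, N5→F1 21, N6→F4 39, N7→F6 16, N8→F5 9
  latency cost 151, fixed 30 → total 181.
Compare {F4, F5, F6}: latency cost 160 + fixed 22 = 182.
Compare {F1, F4, F6}: latency cost 163 + fixed 20 = 183.
Compare {F1, F2, F4, F5, F6}: latency cost 148 + fixed 40 = 188.
All other subsets cost ≥ 182. Minimum total cost: 181.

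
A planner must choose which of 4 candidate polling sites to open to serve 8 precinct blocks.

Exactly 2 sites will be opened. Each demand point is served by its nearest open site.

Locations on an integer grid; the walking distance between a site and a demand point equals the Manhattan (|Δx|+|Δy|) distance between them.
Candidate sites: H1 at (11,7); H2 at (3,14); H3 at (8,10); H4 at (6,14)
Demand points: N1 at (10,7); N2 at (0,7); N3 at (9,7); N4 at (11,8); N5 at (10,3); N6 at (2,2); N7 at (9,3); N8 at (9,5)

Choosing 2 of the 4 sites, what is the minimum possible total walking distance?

42

Open {H1, H2}.
  N1→H1 1, N2→H2 10, N3→H1 2, N4→H1 1, N5→H1 5, N6→H2 13, N7→H1 6, N8→H1 4  ⇒ total 42.
Compare {H1, H3}: total 44.
Compare {H1, H4}: total 44.
No size-2 selection does better; minimum is 42.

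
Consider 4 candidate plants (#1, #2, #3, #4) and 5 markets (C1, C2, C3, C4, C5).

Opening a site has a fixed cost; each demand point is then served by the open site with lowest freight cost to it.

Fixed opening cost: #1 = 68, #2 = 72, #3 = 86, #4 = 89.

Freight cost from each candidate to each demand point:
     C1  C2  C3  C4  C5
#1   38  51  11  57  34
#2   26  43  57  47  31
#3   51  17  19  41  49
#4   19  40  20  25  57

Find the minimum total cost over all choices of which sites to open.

Open {#4}: assign each demand point to its cheapest open site.
  C1→#4 19, C2→#4 40, C3→#4 20, C4→#4 25, C5→#4 57
  freight cost 161, fixed 89 → total 250.
Compare {#1}: freight cost 191 + fixed 68 = 259.
Compare {#3}: freight cost 177 + fixed 86 = 263.
Compare {#2}: freight cost 204 + fixed 72 = 276.
All other subsets cost ≥ 259. Minimum total cost: 250.

250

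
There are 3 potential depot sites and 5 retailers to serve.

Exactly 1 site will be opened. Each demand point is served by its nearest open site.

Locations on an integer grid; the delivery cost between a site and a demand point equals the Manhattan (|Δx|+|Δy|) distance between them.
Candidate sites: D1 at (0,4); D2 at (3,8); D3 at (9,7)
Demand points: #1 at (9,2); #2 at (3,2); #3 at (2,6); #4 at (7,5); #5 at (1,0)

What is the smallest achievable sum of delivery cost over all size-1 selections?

33

Open {D1}.
  #1→D1 11, #2→D1 5, #3→D1 4, #4→D1 8, #5→D1 5  ⇒ total 33.
Compare {D2}: total 38.
Compare {D3}: total 43.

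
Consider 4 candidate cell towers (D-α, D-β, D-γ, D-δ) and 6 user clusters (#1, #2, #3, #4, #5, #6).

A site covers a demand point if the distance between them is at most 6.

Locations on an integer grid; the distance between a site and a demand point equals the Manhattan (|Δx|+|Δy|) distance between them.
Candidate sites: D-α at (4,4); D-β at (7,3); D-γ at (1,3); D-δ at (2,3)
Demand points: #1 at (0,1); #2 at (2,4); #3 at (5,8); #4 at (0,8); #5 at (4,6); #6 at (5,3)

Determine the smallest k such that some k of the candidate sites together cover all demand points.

2

Coverage sets (demand points within 6 of each site):
  D-α: {#2, #3, #5, #6}
  D-β: {#2, #5, #6}
  D-γ: {#1, #2, #4, #5, #6}
  D-δ: {#1, #2, #5, #6}
No single site covers all 6 demand points.
But {D-α, D-γ} covers everything, so the minimum is 2.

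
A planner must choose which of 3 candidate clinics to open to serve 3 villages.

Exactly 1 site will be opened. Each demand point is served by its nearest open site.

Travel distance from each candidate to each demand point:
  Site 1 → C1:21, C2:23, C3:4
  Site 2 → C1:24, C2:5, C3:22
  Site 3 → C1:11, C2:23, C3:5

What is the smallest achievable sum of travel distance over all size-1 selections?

Open {Site 3}.
  C1→Site 3 11, C2→Site 3 23, C3→Site 3 5  ⇒ total 39.
Compare {Site 1}: total 48.
Compare {Site 2}: total 51.

39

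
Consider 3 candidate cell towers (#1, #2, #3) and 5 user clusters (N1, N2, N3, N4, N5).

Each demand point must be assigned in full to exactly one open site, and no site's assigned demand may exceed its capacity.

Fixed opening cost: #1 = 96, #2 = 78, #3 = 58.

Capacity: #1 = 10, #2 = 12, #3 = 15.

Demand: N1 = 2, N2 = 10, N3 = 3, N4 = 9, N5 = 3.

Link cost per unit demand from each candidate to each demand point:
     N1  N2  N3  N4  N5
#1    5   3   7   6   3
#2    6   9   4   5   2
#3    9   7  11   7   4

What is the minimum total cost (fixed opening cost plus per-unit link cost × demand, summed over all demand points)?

293

Open {#2, #3}; cheapest assignment that respects the capacities:
  #2 (cap 12, load 12): N3, N4 — cost 3×4 + 9×5 = 57
  #3 (cap 15, load 15): N1, N2, N5 — cost 2×9 + 10×7 + 3×4 = 100
  Shipping 157, fixed 136 → total 293.
  Any other capacity-feasible assignment to {#2, #3} ships for at least 157.
Compare {#1, #2, #3}: its best feasible assignment gives total 349.
Every other set of open sites that can feasibly serve all demand totals ≥ 349 even under its best assignment. Minimum: 293.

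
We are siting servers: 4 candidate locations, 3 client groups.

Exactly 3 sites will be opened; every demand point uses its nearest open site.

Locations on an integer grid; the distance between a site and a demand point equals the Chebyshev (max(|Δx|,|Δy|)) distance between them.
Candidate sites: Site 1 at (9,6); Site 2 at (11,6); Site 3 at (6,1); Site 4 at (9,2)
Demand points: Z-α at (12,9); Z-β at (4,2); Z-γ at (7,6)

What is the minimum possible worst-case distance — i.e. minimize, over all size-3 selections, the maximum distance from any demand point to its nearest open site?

3

Open {Site 1, Site 2, Site 3}.
  Farthest demand point is Z-α at distance 3 (to Site 1); all others are ≤ 3.
With {Site 1, Site 3, Site 4} the worst case is 3.
With {Site 2, Site 3, Site 4} the worst case is 4.
No size-3 selection achieves below 3.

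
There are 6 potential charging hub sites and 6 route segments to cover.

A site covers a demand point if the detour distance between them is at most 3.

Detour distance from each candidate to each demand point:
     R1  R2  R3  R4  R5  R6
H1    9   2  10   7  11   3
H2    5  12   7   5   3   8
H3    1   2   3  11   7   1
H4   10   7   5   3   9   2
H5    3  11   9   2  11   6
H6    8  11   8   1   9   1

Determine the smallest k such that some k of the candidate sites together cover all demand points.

3

Coverage sets (demand points within 3 of each site):
  H1: {R2, R6}
  H2: {R5}
  H3: {R1, R2, R3, R6}
  H4: {R4, R6}
  H5: {R1, R4}
  H6: {R4, R6}
No 2 sites suffice: every size-2 union leaves at least one demand point uncovered.
But {H2, H3, H4} covers everything, so the minimum is 3.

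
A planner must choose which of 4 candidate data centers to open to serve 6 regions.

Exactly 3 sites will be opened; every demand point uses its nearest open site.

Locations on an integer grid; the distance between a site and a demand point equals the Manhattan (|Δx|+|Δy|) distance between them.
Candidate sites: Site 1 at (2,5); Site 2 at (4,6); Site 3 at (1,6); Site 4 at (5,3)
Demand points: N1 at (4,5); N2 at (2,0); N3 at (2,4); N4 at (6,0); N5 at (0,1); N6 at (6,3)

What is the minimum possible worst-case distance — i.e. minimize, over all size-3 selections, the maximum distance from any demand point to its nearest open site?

6

Open {Site 1, Site 2, Site 4}.
  Farthest demand point is N5 at distance 6 (to Site 1); all others are ≤ 6.
With {Site 1, Site 3, Site 4} the worst case is 6.
With {Site 2, Site 3, Site 4} the worst case is 6.
No size-3 selection achieves below 6.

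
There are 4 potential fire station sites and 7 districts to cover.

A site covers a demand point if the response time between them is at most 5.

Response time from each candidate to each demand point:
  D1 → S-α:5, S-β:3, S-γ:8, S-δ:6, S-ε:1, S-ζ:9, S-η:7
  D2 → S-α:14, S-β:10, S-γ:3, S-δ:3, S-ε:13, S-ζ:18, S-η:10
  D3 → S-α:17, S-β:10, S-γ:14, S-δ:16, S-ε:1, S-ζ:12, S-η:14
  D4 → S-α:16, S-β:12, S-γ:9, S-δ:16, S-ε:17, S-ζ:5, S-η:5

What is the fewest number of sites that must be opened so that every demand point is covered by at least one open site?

3

Coverage sets (demand points within 5 of each site):
  D1: {S-α, S-β, S-ε}
  D2: {S-γ, S-δ}
  D3: {S-ε}
  D4: {S-ζ, S-η}
No 2 sites suffice: every size-2 union leaves at least one demand point uncovered.
But {D1, D2, D4} covers everything, so the minimum is 3.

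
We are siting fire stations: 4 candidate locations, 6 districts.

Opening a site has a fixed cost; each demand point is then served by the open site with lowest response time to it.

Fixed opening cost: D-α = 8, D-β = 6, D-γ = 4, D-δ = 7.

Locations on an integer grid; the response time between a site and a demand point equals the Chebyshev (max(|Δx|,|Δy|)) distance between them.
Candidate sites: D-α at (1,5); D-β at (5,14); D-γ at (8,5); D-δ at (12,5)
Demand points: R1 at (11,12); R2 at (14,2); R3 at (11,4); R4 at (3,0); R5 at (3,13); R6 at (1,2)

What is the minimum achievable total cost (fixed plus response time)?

Open {D-β, D-γ}: assign each demand point to its cheapest open site.
  R1→D-β 6, R2→D-γ 6, R3→D-γ 3, R4→D-γ 5, R5→D-β 2, R6→D-γ 7
  response time 29, fixed 10 → total 39.
Compare {D-γ}: response time 36 + fixed 4 = 40.
Compare {D-α, D-β, D-δ}: response time 20 + fixed 21 = 41.
Compare {D-β, D-γ, D-δ}: response time 24 + fixed 17 = 41.
All other subsets cost ≥ 40. Minimum total cost: 39.

39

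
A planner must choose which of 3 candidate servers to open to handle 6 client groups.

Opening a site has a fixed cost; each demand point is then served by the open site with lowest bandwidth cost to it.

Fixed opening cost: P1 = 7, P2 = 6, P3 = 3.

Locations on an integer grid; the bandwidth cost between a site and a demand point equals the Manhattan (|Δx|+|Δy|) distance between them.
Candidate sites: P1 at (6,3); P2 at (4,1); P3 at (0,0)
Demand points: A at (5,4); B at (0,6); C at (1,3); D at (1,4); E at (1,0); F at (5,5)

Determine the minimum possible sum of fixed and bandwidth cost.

Open {P1, P3}: assign each demand point to its cheapest open site.
  A→P1 2, B→P3 6, C→P3 4, D→P3 5, E→P3 1, F→P1 3
  bandwidth cost 21, fixed 10 → total 31.
Compare {P2, P3}: bandwidth cost 25 + fixed 9 = 34.
Compare {P1, P2, P3}: bandwidth cost 21 + fixed 16 = 37.
Compare {P3}: bandwidth cost 35 + fixed 3 = 38.
All other subsets cost ≥ 34. Minimum total cost: 31.

31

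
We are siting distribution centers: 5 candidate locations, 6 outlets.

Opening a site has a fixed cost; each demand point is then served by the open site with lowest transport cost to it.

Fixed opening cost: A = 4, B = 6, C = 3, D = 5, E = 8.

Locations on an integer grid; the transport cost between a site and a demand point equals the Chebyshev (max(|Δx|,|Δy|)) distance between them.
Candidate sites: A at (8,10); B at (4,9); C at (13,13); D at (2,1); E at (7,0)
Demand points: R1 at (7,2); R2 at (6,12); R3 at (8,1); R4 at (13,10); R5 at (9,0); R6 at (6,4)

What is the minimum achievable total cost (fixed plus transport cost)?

28

Open {A, E}: assign each demand point to its cheapest open site.
  R1→E 2, R2→A 2, R3→E 1, R4→A 5, R5→E 2, R6→E 4
  transport cost 16, fixed 12 → total 28.
Compare {A, C, E}: transport cost 14 + fixed 15 = 29.
Compare {C, E}: transport cost 19 + fixed 11 = 30.
Compare {B, C, E}: transport cost 15 + fixed 17 = 32.
All other subsets cost ≥ 29. Minimum total cost: 28.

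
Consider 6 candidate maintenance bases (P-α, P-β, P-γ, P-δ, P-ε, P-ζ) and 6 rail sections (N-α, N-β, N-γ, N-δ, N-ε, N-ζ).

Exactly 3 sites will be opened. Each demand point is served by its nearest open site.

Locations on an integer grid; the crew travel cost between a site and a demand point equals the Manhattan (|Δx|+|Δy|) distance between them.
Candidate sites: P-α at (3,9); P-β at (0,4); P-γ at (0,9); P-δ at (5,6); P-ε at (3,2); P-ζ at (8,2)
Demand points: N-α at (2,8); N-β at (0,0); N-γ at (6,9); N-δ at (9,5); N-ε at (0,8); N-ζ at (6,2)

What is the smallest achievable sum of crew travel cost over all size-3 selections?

19

Open {P-α, P-β, P-ζ}.
  N-α→P-α 2, N-β→P-β 4, N-γ→P-α 3, N-δ→P-ζ 4, N-ε→P-α 4, N-ζ→P-ζ 2  ⇒ total 19.
Compare {P-α, P-ε, P-ζ}: total 20.
Compare {P-β, P-γ, P-ζ}: total 20.
No size-3 selection does better; minimum is 19.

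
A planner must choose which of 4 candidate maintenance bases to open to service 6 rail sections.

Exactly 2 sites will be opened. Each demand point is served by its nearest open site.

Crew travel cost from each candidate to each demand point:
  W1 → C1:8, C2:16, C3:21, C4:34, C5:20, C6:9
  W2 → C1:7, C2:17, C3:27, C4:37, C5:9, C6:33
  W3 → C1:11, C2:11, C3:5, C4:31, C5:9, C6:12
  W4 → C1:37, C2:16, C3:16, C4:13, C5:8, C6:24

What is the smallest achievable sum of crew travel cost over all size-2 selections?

Open {W3, W4}.
  C1→W3 11, C2→W3 11, C3→W3 5, C4→W4 13, C5→W4 8, C6→W3 12  ⇒ total 60.
Compare {W1, W4}: total 70.
Compare {W1, W3}: total 73.
No size-2 selection does better; minimum is 60.

60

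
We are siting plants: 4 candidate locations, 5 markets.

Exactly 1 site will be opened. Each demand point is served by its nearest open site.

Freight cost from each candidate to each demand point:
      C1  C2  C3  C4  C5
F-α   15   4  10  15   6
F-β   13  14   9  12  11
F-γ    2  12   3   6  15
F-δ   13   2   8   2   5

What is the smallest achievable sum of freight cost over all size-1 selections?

Open {F-δ}.
  C1→F-δ 13, C2→F-δ 2, C3→F-δ 8, C4→F-δ 2, C5→F-δ 5  ⇒ total 30.
Compare {F-γ}: total 38.
Compare {F-α}: total 50.
No size-1 selection does better; minimum is 30.

30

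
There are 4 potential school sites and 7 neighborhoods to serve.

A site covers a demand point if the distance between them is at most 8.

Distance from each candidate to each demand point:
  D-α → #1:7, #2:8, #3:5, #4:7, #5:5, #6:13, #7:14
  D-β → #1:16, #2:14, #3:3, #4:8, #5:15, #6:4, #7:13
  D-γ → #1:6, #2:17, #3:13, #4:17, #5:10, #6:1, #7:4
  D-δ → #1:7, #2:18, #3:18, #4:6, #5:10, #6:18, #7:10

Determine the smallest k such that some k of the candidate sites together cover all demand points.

2

Coverage sets (demand points within 8 of each site):
  D-α: {#1, #2, #3, #4, #5}
  D-β: {#3, #4, #6}
  D-γ: {#1, #6, #7}
  D-δ: {#1, #4}
No single site covers all 7 demand points.
But {D-α, D-γ} covers everything, so the minimum is 2.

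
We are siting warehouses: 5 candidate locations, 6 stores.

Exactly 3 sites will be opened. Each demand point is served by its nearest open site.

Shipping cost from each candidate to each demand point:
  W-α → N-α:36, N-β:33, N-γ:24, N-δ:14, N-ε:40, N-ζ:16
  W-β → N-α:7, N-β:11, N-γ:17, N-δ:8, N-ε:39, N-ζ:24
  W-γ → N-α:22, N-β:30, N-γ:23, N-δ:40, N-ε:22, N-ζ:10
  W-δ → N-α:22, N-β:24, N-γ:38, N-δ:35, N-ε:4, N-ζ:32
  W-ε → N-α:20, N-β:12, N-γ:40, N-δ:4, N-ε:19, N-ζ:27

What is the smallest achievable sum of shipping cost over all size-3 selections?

Open {W-β, W-γ, W-δ}.
  N-α→W-β 7, N-β→W-β 11, N-γ→W-β 17, N-δ→W-β 8, N-ε→W-δ 4, N-ζ→W-γ 10  ⇒ total 57.
Compare {W-α, W-β, W-δ}: total 63.
Compare {W-β, W-δ, W-ε}: total 67.
No size-3 selection does better; minimum is 57.

57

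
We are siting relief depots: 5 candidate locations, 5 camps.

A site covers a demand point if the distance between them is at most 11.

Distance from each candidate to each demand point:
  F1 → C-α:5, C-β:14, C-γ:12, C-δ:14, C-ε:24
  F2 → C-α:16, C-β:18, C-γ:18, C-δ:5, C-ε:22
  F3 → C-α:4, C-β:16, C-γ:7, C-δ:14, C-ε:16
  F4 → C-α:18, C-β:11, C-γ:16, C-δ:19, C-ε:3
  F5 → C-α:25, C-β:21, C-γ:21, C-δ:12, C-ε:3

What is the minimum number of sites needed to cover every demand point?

Coverage sets (demand points within 11 of each site):
  F1: {C-α}
  F2: {C-δ}
  F3: {C-α, C-γ}
  F4: {C-β, C-ε}
  F5: {C-ε}
No 2 sites suffice: every size-2 union leaves at least one demand point uncovered.
But {F2, F3, F4} covers everything, so the minimum is 3.

3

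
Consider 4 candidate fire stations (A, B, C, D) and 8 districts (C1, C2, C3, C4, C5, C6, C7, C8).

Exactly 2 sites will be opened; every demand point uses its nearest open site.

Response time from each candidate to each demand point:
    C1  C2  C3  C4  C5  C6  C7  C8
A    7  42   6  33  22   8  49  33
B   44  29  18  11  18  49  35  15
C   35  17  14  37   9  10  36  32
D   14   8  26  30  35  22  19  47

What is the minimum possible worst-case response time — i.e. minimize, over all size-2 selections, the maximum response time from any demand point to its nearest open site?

Open {B, D}.
  Farthest demand point is C6 at response time 22 (to D); all others are ≤ 22.
With {C, D} the worst case is 32.
With {A, D} the worst case is 33.
No size-2 selection achieves below 22.

22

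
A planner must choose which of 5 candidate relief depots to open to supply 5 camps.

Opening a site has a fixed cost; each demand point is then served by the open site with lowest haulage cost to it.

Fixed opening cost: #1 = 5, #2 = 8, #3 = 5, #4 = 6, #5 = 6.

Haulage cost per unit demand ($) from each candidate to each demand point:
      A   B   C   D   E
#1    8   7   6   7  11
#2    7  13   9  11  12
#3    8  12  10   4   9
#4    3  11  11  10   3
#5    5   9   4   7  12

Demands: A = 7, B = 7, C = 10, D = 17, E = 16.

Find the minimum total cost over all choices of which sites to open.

Open {#1, #3, #4, #5}: assign each demand point to its cheapest open site.
  A→#4 7×3=21, B→#1 7×7=49, C→#5 10×4=40, D→#3 17×4=68, E→#4 16×3=48
  haulage cost 226, fixed 22 → total 248.
Compare {#1, #2, #3, #4, #5}: haulage cost 226 + fixed 30 = 256.
Compare {#3, #4, #5}: haulage cost 240 + fixed 17 = 257.
Compare {#1, #3, #4}: haulage cost 246 + fixed 16 = 262.
All other subsets cost ≥ 256. Minimum total cost: 248.

248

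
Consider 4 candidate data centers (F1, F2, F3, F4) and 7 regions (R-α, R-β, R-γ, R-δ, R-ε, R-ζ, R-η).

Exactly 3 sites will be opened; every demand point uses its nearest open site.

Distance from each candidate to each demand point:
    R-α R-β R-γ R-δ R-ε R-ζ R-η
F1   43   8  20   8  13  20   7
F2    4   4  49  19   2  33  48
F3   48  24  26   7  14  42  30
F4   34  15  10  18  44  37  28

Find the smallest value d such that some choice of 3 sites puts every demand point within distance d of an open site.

20

Open {F1, F2, F3}.
  Farthest demand point is R-γ at distance 20 (to F1); all others are ≤ 20.
With {F1, F2, F4} the worst case is 20.
With {F2, F3, F4} the worst case is 33.
No size-3 selection achieves below 20.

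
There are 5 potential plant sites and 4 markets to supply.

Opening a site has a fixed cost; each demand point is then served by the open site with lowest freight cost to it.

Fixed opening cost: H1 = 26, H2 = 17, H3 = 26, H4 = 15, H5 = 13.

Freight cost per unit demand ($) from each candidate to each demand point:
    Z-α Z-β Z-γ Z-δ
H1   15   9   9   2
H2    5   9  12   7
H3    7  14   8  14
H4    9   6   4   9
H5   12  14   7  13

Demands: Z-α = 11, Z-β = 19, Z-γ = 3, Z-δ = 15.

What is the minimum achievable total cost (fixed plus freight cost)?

269

Open {H1, H2, H4}: assign each demand point to its cheapest open site.
  Z-α→H2 11×5=55, Z-β→H4 19×6=114, Z-γ→H4 3×4=12, Z-δ→H1 15×2=30
  freight cost 211, fixed 58 → total 269.
Compare {H1, H2, H4, H5}: freight cost 211 + fixed 71 = 282.
Compare {H1, H2, H3, H4}: freight cost 211 + fixed 84 = 295.
Compare {H1, H4}: freight cost 255 + fixed 41 = 296.
All other subsets cost ≥ 282. Minimum total cost: 269.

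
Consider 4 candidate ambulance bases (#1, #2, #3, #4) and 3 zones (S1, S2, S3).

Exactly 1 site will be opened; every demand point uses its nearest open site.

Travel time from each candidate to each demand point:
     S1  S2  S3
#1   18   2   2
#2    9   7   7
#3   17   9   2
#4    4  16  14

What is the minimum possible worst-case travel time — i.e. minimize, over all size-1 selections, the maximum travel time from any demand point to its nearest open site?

Open {#2}.
  Farthest demand point is S1 at travel time 9 (to #2); all others are ≤ 9.
With {#4} the worst case is 16.
With {#3} the worst case is 17.
No size-1 selection achieves below 9.

9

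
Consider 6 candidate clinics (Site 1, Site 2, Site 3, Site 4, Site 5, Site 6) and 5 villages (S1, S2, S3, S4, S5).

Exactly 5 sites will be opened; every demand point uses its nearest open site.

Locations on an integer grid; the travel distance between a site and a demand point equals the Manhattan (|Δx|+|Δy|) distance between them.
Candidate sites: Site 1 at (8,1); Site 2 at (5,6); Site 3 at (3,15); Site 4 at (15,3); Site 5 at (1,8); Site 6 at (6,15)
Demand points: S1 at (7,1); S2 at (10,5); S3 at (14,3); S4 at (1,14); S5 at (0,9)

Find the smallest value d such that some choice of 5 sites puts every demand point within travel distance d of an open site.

6

Open {Site 1, Site 2, Site 3, Site 4, Site 5}.
  Farthest demand point is S2 at travel distance 6 (to Site 1); all others are ≤ 6.
With {Site 1, Site 2, Site 4, Site 5, Site 6} the worst case is 6.
With {Site 1, Site 3, Site 4, Site 5, Site 6} the worst case is 6.
No size-5 selection achieves below 6.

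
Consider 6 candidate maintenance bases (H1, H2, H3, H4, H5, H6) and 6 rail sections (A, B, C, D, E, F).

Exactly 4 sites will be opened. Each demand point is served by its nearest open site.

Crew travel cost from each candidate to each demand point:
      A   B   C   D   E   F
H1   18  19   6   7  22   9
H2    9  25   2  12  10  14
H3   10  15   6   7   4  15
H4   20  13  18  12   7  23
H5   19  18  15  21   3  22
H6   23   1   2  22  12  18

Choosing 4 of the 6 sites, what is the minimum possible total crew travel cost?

Open {H1, H2, H5, H6}.
  A→H2 9, B→H6 1, C→H2 2, D→H1 7, E→H5 3, F→H1 9  ⇒ total 31.
Compare {H1, H2, H3, H6}: total 32.
Compare {H1, H3, H5, H6}: total 32.
No size-4 selection does better; minimum is 31.

31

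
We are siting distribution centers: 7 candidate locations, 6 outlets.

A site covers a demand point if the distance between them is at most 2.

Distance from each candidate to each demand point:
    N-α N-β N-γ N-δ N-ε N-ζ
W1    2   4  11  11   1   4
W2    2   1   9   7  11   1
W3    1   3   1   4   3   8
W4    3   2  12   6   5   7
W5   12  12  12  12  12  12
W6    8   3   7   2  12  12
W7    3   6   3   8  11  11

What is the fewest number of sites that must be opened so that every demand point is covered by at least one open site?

4

Coverage sets (demand points within 2 of each site):
  W1: {N-α, N-ε}
  W2: {N-α, N-β, N-ζ}
  W3: {N-α, N-γ}
  W4: {N-β}
  W5: {}
  W6: {N-δ}
  W7: {}
No 3 sites suffice: every size-3 union leaves at least one demand point uncovered.
But {W1, W2, W3, W6} covers everything, so the minimum is 4.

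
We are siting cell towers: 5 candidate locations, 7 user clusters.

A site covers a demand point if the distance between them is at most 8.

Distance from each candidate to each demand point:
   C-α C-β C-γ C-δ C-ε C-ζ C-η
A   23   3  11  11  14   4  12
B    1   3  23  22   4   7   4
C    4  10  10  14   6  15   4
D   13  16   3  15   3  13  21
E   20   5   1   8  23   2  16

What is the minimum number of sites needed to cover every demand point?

Coverage sets (demand points within 8 of each site):
  A: {C-β, C-ζ}
  B: {C-α, C-β, C-ε, C-ζ, C-η}
  C: {C-α, C-ε, C-η}
  D: {C-γ, C-ε}
  E: {C-β, C-γ, C-δ, C-ζ}
No single site covers all 7 demand points.
But {B, E} covers everything, so the minimum is 2.

2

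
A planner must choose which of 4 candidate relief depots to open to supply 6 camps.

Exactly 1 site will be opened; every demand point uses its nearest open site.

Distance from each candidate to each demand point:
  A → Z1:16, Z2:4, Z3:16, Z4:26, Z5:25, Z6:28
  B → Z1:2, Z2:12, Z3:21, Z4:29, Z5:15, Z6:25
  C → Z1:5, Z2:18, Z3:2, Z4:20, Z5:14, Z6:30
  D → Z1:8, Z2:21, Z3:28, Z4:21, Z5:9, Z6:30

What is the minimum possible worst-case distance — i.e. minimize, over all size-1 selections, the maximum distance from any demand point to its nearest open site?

28

Open {A}.
  Farthest demand point is Z6 at distance 28 (to A); all others are ≤ 28.
With {B} the worst case is 29.
With {C} the worst case is 30.
No size-1 selection achieves below 28.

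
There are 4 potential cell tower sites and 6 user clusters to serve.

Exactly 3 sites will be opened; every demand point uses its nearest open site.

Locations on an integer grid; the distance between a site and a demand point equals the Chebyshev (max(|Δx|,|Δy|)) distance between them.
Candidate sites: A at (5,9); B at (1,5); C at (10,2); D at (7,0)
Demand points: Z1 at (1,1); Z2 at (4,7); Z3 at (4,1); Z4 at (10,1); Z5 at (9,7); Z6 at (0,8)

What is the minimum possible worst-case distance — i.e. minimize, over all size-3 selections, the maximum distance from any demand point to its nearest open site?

Open {A, B, C}.
  Farthest demand point is Z1 at distance 4 (to B); all others are ≤ 4.
With {A, B, D} the worst case is 4.
With {B, C, D} the worst case is 5.
No size-3 selection achieves below 4.

4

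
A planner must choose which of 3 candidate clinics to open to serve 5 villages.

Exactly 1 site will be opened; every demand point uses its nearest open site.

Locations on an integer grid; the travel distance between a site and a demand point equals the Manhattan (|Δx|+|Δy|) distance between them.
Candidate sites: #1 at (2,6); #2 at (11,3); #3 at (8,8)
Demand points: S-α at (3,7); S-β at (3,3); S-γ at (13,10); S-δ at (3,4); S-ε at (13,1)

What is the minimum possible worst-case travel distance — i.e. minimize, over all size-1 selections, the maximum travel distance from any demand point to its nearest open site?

12

Open {#2}.
  Farthest demand point is S-α at travel distance 12 (to #2); all others are ≤ 12.
With {#3} the worst case is 12.
With {#1} the worst case is 16.
No size-1 selection achieves below 12.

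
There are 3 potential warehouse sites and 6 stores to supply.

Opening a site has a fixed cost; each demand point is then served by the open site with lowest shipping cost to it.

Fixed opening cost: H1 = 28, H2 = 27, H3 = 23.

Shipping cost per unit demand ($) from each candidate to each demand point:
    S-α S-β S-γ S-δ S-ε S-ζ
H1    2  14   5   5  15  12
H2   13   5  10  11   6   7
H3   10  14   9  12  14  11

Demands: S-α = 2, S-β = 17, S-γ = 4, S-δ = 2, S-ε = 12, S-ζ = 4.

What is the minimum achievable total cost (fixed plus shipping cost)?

Open {H1, H2}: assign each demand point to its cheapest open site.
  S-α→H1 2×2=4, S-β→H2 17×5=85, S-γ→H1 4×5=20, S-δ→H1 2×5=10, S-ε→H2 12×6=72, S-ζ→H2 4×7=28
  shipping cost 219, fixed 55 → total 274.
Compare {H1, H2, H3}: shipping cost 219 + fixed 78 = 297.
Compare {H2}: shipping cost 273 + fixed 27 = 300.
Compare {H2, H3}: shipping cost 263 + fixed 50 = 313.
All other subsets cost ≥ 297. Minimum total cost: 274.

274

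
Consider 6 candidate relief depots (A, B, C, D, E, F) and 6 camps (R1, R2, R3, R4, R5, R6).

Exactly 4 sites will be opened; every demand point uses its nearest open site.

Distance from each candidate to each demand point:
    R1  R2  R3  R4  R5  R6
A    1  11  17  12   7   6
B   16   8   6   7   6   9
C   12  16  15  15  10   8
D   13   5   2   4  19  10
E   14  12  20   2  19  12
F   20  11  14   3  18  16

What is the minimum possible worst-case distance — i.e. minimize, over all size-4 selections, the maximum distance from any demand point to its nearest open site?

6

Open {A, B, C, D}.
  Farthest demand point is R5 at distance 6 (to B); all others are ≤ 6.
With {A, B, D, E} the worst case is 6.
With {A, B, D, F} the worst case is 6.
No size-4 selection achieves below 6.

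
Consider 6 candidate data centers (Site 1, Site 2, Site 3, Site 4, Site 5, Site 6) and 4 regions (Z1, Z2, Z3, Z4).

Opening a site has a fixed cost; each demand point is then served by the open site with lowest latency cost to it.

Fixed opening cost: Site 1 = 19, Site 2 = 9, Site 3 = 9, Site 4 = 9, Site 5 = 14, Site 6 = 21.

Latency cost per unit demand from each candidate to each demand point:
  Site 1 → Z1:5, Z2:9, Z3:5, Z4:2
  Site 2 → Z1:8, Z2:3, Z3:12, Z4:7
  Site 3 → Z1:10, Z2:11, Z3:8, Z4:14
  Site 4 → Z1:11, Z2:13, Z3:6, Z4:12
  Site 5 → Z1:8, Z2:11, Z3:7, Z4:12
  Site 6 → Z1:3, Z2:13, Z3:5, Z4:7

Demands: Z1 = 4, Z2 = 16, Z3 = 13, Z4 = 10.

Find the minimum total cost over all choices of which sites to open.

181

Open {Site 1, Site 2}: assign each demand point to its cheapest open site.
  Z1→Site 1 4×5=20, Z2→Site 2 16×3=48, Z3→Site 1 13×5=65, Z4→Site 1 10×2=20
  latency cost 153, fixed 28 → total 181.
Compare {Site 1, Site 2, Site 3}: latency cost 153 + fixed 37 = 190.
Compare {Site 1, Site 2, Site 4}: latency cost 153 + fixed 37 = 190.
Compare {Site 1, Site 2, Site 6}: latency cost 145 + fixed 49 = 194.
All other subsets cost ≥ 190. Minimum total cost: 181.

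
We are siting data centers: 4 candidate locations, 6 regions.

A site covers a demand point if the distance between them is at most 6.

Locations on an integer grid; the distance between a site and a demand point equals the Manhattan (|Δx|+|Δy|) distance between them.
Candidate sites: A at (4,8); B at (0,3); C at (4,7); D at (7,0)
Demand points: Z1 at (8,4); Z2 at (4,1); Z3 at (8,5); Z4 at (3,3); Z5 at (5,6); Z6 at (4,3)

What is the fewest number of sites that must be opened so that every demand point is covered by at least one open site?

2

Coverage sets (demand points within 6 of each site):
  A: {Z4, Z5, Z6}
  B: {Z2, Z4, Z6}
  C: {Z2, Z3, Z4, Z5, Z6}
  D: {Z1, Z2, Z3, Z6}
No single site covers all 6 demand points.
But {A, D} covers everything, so the minimum is 2.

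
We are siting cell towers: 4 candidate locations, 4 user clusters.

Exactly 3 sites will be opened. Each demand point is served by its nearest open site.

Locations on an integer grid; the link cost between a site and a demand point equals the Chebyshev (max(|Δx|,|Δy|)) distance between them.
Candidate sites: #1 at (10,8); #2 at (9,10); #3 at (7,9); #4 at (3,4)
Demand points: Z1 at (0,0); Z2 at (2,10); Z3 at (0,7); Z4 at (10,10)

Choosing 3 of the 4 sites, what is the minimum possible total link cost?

13

Open {#2, #3, #4}.
  Z1→#4 4, Z2→#3 5, Z3→#4 3, Z4→#2 1  ⇒ total 13.
Compare {#1, #2, #4}: total 14.
Compare {#1, #3, #4}: total 14.
No size-3 selection does better; minimum is 13.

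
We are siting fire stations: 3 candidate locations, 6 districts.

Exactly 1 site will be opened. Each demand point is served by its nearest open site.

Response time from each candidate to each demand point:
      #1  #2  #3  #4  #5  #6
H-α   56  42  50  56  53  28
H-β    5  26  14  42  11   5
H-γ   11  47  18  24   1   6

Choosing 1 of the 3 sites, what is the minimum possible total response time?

Open {H-β}.
  #1→H-β 5, #2→H-β 26, #3→H-β 14, #4→H-β 42, #5→H-β 11, #6→H-β 5  ⇒ total 103.
Compare {H-γ}: total 107.
Compare {H-α}: total 285.

103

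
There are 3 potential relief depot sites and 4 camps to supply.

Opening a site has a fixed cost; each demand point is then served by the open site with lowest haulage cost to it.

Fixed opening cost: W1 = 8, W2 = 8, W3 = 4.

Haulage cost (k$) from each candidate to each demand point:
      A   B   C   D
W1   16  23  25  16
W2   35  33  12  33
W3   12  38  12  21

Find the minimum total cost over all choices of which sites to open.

Open {W1, W3}: assign each demand point to its cheapest open site.
  A→W3 12, B→W1 23, C→W3 12, D→W1 16
  haulage cost 63, fixed 12 → total 75.
Compare {W1, W2}: haulage cost 67 + fixed 16 = 83.
Compare {W1, W2, W3}: haulage cost 63 + fixed 20 = 83.
Compare {W3}: haulage cost 83 + fixed 4 = 87.
All other subsets cost ≥ 83. Minimum total cost: 75.

75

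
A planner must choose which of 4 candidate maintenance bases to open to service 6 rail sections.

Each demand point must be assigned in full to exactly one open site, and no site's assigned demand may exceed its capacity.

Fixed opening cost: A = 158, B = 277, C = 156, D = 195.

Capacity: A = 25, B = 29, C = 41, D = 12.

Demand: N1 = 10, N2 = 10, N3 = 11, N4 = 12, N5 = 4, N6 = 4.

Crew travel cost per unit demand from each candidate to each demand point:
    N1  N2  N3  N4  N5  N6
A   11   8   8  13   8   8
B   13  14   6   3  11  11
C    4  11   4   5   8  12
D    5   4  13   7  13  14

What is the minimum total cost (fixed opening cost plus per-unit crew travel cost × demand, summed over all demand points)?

602

Open {A, C}; cheapest assignment that respects the capacities:
  A (cap 25, load 18): N2, N5, N6 — cost 10×8 + 4×8 + 4×8 = 144
  C (cap 41, load 33): N1, N3, N4 — cost 10×4 + 11×4 + 12×5 = 144
  Shipping 288, fixed 314 → total 602.
  Any other capacity-feasible assignment to {A, C} ships for at least 288.
Compare {C, D}: its best feasible assignment gives total 615.
Compare {B, C}: its best feasible assignment gives total 739.
Every other set of open sites that can feasibly serve all demand totals ≥ 615 even under its best assignment. Minimum: 602.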